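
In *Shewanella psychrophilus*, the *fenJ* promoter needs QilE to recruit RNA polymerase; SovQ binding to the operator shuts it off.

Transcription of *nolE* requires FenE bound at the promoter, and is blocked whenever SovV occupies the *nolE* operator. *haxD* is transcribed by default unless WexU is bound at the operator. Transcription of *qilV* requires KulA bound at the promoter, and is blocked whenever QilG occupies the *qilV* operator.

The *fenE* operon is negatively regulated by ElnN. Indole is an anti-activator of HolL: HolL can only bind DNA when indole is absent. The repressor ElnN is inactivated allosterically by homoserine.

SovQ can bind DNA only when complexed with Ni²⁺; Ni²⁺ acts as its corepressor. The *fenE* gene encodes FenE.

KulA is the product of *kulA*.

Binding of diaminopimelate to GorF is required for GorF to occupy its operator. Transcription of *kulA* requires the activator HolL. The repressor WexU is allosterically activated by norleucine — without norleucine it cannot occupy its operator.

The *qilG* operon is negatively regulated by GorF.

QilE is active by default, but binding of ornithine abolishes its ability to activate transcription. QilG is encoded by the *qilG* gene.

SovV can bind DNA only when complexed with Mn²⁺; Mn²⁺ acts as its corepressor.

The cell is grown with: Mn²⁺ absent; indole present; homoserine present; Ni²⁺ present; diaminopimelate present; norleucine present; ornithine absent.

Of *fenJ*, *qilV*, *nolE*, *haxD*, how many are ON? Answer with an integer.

Ni²⁺ is present, so SovQ is active.
Ornithine is absent, so QilE is active.
With repressor SovQ bound, *fenJ* is not transcribed.
→ *fenJ* is OFF.
Indole is present, so HolL is inactive.
Required activator HolL is absent, so *kulA* is not transcribed.
So KulA is not produced.
Diaminopimelate is present, so GorF is active.
With repressor GorF bound, *qilG* is not transcribed.
So QilG is not produced.
Required activator KulA is absent, so *qilV* is not transcribed.
→ *qilV* is OFF.
Homoserine is present, so ElnN is inactive.
With no repressor bound, *fenE* is transcribed.
So FenE is produced and active.
Mn²⁺ is absent, so SovV is inactive.
No repressor is bound and FenE is active, so *nolE* is transcribed.
→ *nolE* is ON.
Norleucine is present, so WexU is active.
With repressor WexU bound, *haxD* is not transcribed.
→ *haxD* is OFF.
1 of the 4 genes is transcribed.

1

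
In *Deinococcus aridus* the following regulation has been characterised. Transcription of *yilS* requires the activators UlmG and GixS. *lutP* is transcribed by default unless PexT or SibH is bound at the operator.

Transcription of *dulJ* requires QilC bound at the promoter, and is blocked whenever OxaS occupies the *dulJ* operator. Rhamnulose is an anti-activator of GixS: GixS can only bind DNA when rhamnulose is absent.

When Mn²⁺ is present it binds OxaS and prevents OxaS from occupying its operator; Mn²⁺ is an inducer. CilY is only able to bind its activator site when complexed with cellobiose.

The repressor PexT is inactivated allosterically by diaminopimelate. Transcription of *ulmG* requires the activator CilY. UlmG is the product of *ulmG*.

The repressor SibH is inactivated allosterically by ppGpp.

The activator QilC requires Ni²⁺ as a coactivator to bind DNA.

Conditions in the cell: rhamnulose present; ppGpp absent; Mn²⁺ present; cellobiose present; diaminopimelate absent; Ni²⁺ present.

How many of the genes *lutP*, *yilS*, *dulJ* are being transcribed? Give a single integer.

Diaminopimelate is absent, so PexT is active.
ppGpp is absent, so SibH is active.
With repressor PexT bound, *lutP* is not transcribed.
→ *lutP* is OFF.
Cellobiose is present, so CilY is active.
No repressor is bound and CilY is active, so *ulmG* is transcribed.
So UlmG is produced and active.
Rhamnulose is present, so GixS is inactive.
Required activator GixS is absent, so *yilS* is not transcribed.
→ *yilS* is OFF.
Mn²⁺ is present, so OxaS is inactive.
Ni²⁺ is present, so QilC is active.
No repressor is bound and QilC is active, so *dulJ* is transcribed.
→ *dulJ* is ON.
1 of the 3 genes is transcribed.

1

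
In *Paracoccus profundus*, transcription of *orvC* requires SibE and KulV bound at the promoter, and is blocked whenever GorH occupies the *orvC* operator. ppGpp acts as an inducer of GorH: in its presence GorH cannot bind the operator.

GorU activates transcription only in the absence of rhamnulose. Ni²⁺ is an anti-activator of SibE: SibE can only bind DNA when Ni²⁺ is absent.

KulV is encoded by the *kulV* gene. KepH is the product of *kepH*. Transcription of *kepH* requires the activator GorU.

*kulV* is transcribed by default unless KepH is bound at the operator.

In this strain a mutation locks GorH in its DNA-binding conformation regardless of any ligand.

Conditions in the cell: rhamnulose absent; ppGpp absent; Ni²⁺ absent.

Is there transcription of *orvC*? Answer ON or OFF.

OFF

Ni²⁺ is absent, so SibE is active.
Rhamnulose is absent, so GorU is active.
No repressor is bound and GorU is active, so *kepH* is transcribed.
So KepH is produced and active.
With repressor KepH bound, *kulV* is not transcribed.
So KulV is not produced.
GorH is constitutively active in this strain.
With repressor GorH bound, *orvC* is not transcribed.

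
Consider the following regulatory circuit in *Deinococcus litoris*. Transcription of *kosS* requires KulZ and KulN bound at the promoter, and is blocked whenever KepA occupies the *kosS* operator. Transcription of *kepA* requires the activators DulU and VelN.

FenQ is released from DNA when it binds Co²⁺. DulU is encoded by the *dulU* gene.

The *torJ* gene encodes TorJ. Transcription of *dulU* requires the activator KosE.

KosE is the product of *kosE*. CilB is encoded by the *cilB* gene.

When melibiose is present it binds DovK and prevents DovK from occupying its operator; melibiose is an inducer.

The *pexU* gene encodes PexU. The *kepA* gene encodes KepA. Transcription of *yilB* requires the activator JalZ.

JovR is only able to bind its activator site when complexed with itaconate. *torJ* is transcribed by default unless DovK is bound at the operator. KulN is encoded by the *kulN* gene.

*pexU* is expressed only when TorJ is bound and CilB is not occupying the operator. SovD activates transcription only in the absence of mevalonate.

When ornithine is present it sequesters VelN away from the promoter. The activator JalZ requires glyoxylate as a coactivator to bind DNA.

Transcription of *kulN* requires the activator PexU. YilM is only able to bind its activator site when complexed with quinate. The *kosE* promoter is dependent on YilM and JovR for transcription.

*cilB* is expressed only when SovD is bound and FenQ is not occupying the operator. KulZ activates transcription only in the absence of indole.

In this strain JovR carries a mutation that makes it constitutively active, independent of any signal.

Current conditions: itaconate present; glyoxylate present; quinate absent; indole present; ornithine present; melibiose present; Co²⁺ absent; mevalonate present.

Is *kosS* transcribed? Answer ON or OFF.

OFF

Indole is present, so KulZ is inactive.
Mevalonate is present, so SovD is inactive.
Co²⁺ is absent, so FenQ is active.
With repressor FenQ bound, *cilB* is not transcribed.
So CilB is not produced.
Melibiose is present, so DovK is inactive.
With no repressor bound, *torJ* is transcribed.
So TorJ is produced and active.
No repressor is bound and TorJ is active, so *pexU* is transcribed.
So PexU is produced and active.
No repressor is bound and PexU is active, so *kulN* is transcribed.
So KulN is produced and active.
Quinate is absent, so YilM is inactive.
JovR is constitutively active in this strain.
Required activator YilM is absent, so *kosE* is not transcribed.
So KosE is not produced.
Required activator KosE is absent, so *dulU* is not transcribed.
So DulU is not produced.
Ornithine is present, so VelN is inactive.
Required activator DulU is absent, so *kepA* is not transcribed.
So KepA is not produced.
Required activator KulZ is absent, so *kosS* is not transcribed.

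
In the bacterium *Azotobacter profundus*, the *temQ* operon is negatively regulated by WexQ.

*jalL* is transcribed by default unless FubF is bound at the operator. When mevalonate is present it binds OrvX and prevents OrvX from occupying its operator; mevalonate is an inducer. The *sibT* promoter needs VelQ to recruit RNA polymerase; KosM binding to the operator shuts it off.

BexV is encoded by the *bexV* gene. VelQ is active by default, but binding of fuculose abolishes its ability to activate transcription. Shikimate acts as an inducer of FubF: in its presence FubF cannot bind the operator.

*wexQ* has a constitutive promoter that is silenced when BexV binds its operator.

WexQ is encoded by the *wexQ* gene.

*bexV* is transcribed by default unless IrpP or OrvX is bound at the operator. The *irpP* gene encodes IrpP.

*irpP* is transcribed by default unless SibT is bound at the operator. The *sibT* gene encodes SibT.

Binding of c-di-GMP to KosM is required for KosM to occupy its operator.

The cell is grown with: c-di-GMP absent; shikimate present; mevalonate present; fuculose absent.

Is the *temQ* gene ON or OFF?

ON

Fuculose is absent, so VelQ is active.
c-di-GMP is absent, so KosM is inactive.
No repressor is bound and VelQ is active, so *sibT* is transcribed.
So SibT is produced and active.
With repressor SibT bound, *irpP* is not transcribed.
So IrpP is not produced.
Mevalonate is present, so OrvX is inactive.
With no repressor bound, *bexV* is transcribed.
So BexV is produced and active.
With repressor BexV bound, *wexQ* is not transcribed.
So WexQ is not produced.
With no repressor bound, *temQ* is transcribed.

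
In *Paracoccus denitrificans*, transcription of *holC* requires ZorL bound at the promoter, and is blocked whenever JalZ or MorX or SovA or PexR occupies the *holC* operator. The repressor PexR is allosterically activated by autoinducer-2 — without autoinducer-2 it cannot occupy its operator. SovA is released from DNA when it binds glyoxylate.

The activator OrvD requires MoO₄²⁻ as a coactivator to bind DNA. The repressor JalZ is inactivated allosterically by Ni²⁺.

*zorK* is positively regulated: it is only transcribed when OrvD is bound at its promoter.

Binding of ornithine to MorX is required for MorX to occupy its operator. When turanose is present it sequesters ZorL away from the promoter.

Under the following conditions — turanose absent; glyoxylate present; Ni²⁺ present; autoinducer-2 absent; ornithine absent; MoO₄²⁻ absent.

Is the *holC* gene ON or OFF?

ON

Ni²⁺ is present, so JalZ is inactive.
Ornithine is absent, so MorX is inactive.
Turanose is absent, so ZorL is active.
Glyoxylate is present, so SovA is inactive.
Autoinducer-2 is absent, so PexR is inactive.
No repressor is bound and ZorL is active, so *holC* is transcribed.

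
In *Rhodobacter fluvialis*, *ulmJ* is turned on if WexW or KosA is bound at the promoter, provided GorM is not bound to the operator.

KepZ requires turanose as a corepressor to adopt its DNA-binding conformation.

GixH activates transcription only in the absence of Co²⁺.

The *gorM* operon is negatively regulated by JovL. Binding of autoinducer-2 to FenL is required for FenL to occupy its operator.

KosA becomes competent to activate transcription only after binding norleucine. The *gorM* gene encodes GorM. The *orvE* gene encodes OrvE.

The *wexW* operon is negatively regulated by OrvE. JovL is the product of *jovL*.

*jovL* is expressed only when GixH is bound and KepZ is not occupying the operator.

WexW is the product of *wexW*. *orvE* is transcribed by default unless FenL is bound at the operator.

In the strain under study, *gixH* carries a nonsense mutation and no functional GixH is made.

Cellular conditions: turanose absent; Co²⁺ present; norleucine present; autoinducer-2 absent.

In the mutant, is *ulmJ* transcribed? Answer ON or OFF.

OFF

Turanose is absent, so KepZ is inactive.
GixH is non-functional in this strain, so it has no effect.
Required activator GixH is absent, so *jovL* is not transcribed.
So JovL is not produced.
With no repressor bound, *gorM* is transcribed.
So GorM is produced and active.
Autoinducer-2 is absent, so FenL is inactive.
With no repressor bound, *orvE* is transcribed.
So OrvE is produced and active.
With repressor OrvE bound, *wexW* is not transcribed.
So WexW is not produced.
Norleucine is present, so KosA is active.
With repressor GorM bound, *ulmJ* is not transcribed.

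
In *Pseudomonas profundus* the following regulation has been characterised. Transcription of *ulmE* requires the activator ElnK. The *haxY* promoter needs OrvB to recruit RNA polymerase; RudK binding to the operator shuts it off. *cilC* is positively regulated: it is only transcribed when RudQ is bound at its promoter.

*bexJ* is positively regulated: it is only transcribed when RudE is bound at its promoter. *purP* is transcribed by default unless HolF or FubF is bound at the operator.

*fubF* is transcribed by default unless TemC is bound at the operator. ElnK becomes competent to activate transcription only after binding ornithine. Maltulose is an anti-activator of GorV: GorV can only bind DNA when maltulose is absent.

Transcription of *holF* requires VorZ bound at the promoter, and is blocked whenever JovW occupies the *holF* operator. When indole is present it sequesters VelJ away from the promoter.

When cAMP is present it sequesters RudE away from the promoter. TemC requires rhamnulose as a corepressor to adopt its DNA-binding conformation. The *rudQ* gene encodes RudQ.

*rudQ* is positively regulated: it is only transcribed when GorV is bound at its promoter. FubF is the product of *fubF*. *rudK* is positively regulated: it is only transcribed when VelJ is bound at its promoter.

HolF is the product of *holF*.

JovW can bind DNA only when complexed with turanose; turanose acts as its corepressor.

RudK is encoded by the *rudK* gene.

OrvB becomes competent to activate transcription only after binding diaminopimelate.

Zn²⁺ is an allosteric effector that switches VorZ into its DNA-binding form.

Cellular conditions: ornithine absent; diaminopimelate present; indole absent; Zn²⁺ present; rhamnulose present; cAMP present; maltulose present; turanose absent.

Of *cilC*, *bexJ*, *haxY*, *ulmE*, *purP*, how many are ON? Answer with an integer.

0

Maltulose is present, so GorV is inactive.
Required activator GorV is absent, so *rudQ* is not transcribed.
So RudQ is not produced.
Required activator RudQ is absent, so *cilC* is not transcribed.
→ *cilC* is OFF.
cAMP is present, so RudE is inactive.
Required activator RudE is absent, so *bexJ* is not transcribed.
→ *bexJ* is OFF.
Indole is absent, so VelJ is active.
No repressor is bound and VelJ is active, so *rudK* is transcribed.
So RudK is produced and active.
Diaminopimelate is present, so OrvB is active.
With repressor RudK bound, *haxY* is not transcribed.
→ *haxY* is OFF.
Ornithine is absent, so ElnK is inactive.
Required activator ElnK is absent, so *ulmE* is not transcribed.
→ *ulmE* is OFF.
Zn²⁺ is present, so VorZ is active.
Turanose is absent, so JovW is inactive.
No repressor is bound and VorZ is active, so *holF* is transcribed.
So HolF is produced and active.
Rhamnulose is present, so TemC is active.
With repressor TemC bound, *fubF* is not transcribed.
So FubF is not produced.
With repressor HolF bound, *purP* is not transcribed.
→ *purP* is OFF.
0 of the 5 genes are transcribed.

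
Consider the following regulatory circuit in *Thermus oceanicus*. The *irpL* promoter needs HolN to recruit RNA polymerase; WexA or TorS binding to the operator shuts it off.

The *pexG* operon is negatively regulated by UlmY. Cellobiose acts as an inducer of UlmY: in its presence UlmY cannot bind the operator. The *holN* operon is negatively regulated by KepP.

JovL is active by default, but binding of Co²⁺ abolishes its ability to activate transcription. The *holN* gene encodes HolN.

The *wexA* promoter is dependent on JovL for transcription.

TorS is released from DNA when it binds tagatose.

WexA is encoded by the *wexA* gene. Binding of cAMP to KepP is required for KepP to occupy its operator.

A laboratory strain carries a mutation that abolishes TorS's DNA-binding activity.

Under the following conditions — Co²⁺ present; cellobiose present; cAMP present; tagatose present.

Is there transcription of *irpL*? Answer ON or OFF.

cAMP is present, so KepP is active.
With repressor KepP bound, *holN* is not transcribed.
So HolN is not produced.
Co²⁺ is present, so JovL is inactive.
Required activator JovL is absent, so *wexA* is not transcribed.
So WexA is not produced.
TorS is non-functional in this strain, so it has no effect.
Required activator HolN is absent, so *irpL* is not transcribed.

OFF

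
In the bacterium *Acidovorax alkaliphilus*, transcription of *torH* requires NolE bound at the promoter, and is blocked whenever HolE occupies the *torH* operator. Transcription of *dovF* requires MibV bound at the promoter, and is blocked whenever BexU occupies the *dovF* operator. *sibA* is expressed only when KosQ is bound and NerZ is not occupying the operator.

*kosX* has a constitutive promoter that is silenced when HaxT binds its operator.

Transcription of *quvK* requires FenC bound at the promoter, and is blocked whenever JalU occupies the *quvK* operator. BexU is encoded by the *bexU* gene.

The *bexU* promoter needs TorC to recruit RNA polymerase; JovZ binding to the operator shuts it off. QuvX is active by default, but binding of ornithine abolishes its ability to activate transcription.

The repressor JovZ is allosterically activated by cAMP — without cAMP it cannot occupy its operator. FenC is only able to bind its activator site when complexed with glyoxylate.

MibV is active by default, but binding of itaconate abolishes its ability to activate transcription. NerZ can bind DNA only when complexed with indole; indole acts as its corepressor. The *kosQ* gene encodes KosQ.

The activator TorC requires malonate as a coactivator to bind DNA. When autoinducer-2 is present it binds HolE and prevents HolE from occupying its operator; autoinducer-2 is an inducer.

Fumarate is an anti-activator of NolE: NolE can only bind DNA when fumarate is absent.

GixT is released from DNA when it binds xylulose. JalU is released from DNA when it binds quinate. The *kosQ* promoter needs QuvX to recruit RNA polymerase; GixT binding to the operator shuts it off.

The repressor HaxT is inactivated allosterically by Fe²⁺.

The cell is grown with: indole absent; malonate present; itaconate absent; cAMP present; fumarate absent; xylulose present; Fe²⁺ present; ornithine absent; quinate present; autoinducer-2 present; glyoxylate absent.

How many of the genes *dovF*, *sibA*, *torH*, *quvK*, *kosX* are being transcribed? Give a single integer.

Malonate is present, so TorC is active.
cAMP is present, so JovZ is active.
With repressor JovZ bound, *bexU* is not transcribed.
So BexU is not produced.
Itaconate is absent, so MibV is active.
No repressor is bound and MibV is active, so *dovF* is transcribed.
→ *dovF* is ON.
Xylulose is present, so GixT is inactive.
Ornithine is absent, so QuvX is active.
No repressor is bound and QuvX is active, so *kosQ* is transcribed.
So KosQ is produced and active.
Indole is absent, so NerZ is inactive.
No repressor is bound and KosQ is active, so *sibA* is transcribed.
→ *sibA* is ON.
Fumarate is absent, so NolE is active.
Autoinducer-2 is present, so HolE is inactive.
No repressor is bound and NolE is active, so *torH* is transcribed.
→ *torH* is ON.
Quinate is present, so JalU is inactive.
Glyoxylate is absent, so FenC is inactive.
Required activator FenC is absent, so *quvK* is not transcribed.
→ *quvK* is OFF.
Fe²⁺ is present, so HaxT is inactive.
With no repressor bound, *kosX* is transcribed.
→ *kosX* is ON.
4 of the 5 genes are transcribed.

4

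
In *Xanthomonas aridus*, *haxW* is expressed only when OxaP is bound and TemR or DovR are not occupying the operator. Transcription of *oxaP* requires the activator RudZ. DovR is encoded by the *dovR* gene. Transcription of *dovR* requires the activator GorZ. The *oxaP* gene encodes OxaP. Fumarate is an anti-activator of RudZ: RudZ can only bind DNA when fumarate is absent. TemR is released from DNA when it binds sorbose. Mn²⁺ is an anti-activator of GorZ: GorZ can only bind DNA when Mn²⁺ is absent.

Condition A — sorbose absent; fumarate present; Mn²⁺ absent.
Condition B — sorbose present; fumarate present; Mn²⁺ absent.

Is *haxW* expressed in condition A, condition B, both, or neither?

neither

Condition A:
Sorbose is absent, so TemR is active.
Fumarate is present, so RudZ is inactive.
Required activator RudZ is absent, so *oxaP* is not transcribed.
So OxaP is not produced.
Mn²⁺ is absent, so GorZ is active.
No repressor is bound and GorZ is active, so *dovR* is transcribed.
So DovR is produced and active.
With repressor TemR bound, *haxW* is not transcribed.
→ *haxW* is OFF in A.
Condition B:
Sorbose is present, so TemR is inactive.
Fumarate is present, so RudZ is inactive.
Required activator RudZ is absent, so *oxaP* is not transcribed.
So OxaP is not produced.
Mn²⁺ is absent, so GorZ is active.
No repressor is bound and GorZ is active, so *dovR* is transcribed.
So DovR is produced and active.
With repressor DovR bound, *haxW* is not transcribed.
→ *haxW* is OFF in B.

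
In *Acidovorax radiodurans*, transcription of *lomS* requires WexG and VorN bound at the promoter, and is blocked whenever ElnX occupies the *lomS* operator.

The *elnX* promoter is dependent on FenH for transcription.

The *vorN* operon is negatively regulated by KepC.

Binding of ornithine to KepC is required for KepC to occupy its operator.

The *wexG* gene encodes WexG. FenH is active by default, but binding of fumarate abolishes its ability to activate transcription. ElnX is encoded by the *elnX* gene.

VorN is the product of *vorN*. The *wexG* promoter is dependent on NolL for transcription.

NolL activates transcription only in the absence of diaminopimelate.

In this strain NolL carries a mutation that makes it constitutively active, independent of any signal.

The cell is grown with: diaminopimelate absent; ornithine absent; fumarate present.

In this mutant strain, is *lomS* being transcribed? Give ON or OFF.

ON

NolL is constitutively active in this strain.
No repressor is bound and NolL is active, so *wexG* is transcribed.
So WexG is produced and active.
Fumarate is present, so FenH is inactive.
Required activator FenH is absent, so *elnX* is not transcribed.
So ElnX is not produced.
Ornithine is absent, so KepC is inactive.
With no repressor bound, *vorN* is transcribed.
So VorN is produced and active.
No repressor is bound and WexG and VorN are active, so *lomS* is transcribed.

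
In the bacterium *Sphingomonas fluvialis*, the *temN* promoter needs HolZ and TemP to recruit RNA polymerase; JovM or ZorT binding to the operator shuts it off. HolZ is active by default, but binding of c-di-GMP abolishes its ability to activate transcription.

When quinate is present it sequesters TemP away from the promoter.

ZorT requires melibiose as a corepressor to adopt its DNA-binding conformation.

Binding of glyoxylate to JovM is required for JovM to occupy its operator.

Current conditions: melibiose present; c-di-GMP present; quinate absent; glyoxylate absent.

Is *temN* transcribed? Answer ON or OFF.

c-di-GMP is present, so HolZ is inactive.
Glyoxylate is absent, so JovM is inactive.
Melibiose is present, so ZorT is active.
Quinate is absent, so TemP is active.
With repressor ZorT bound, *temN* is not transcribed.

OFF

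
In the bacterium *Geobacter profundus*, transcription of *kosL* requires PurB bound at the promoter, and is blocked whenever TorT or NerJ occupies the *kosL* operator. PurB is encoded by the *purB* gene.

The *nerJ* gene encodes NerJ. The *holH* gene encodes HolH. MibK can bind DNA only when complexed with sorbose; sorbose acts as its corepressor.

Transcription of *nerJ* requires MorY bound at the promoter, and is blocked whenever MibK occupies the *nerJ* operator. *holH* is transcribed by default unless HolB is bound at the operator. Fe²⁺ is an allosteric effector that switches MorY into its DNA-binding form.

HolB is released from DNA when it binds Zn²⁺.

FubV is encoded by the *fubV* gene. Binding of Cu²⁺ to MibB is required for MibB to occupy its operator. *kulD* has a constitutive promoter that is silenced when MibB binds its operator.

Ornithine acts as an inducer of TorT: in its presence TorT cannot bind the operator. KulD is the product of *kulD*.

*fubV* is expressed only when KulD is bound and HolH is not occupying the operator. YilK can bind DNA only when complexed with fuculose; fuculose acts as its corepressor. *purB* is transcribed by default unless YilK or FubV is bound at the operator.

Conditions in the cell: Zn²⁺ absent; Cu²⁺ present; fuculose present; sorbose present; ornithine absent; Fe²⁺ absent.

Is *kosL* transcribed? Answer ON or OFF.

OFF

Ornithine is absent, so TorT is active.
Sorbose is present, so MibK is active.
Fe²⁺ is absent, so MorY is inactive.
With repressor MibK bound, *nerJ* is not transcribed.
So NerJ is not produced.
Fuculose is present, so YilK is active.
Zn²⁺ is absent, so HolB is active.
With repressor HolB bound, *holH* is not transcribed.
So HolH is not produced.
Cu²⁺ is present, so MibB is active.
With repressor MibB bound, *kulD* is not transcribed.
So KulD is not produced.
Required activator KulD is absent, so *fubV* is not transcribed.
So FubV is not produced.
With repressor YilK bound, *purB* is not transcribed.
So PurB is not produced.
With repressor TorT bound, *kosL* is not transcribed.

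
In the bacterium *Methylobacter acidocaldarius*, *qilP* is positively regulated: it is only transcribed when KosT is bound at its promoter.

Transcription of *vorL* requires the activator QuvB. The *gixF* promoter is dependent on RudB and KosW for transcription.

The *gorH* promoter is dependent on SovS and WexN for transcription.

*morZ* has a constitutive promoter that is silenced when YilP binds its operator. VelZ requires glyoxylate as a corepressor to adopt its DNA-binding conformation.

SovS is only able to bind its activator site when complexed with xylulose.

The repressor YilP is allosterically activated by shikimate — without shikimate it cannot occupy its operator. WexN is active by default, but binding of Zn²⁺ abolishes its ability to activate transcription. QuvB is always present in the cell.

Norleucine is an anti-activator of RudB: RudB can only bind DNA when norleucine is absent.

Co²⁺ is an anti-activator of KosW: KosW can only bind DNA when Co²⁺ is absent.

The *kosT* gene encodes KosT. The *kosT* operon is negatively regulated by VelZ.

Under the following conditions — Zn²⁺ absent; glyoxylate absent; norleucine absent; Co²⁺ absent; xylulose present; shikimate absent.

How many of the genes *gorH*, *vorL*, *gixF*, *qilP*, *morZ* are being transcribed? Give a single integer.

5

Xylulose is present, so SovS is active.
Zn²⁺ is absent, so WexN is active.
No repressor is bound and SovS and WexN are active, so *gorH* is transcribed.
→ *gorH* is ON.
QuvB is produced constitutively and is active.
No repressor is bound and QuvB is active, so *vorL* is transcribed.
→ *vorL* is ON.
Norleucine is absent, so RudB is active.
Co²⁺ is absent, so KosW is active.
No repressor is bound and RudB and KosW are active, so *gixF* is transcribed.
→ *gixF* is ON.
Glyoxylate is absent, so VelZ is inactive.
With no repressor bound, *kosT* is transcribed.
So KosT is produced and active.
No repressor is bound and KosT is active, so *qilP* is transcribed.
→ *qilP* is ON.
Shikimate is absent, so YilP is inactive.
With no repressor bound, *morZ* is transcribed.
→ *morZ* is ON.
5 of the 5 genes are transcribed.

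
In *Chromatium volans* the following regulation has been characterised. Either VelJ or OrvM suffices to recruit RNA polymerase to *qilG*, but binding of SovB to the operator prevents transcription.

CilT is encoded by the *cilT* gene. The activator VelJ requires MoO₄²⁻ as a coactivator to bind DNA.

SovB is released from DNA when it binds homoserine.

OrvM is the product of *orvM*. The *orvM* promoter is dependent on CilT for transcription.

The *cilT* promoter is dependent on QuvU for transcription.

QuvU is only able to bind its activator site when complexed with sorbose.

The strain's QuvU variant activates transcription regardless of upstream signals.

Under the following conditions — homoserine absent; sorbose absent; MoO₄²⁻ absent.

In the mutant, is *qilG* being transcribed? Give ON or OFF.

OFF

MoO₄²⁻ is absent, so VelJ is inactive.
QuvU is constitutively active in this strain.
No repressor is bound and QuvU is active, so *cilT* is transcribed.
So CilT is produced and active.
No repressor is bound and CilT is active, so *orvM* is transcribed.
So OrvM is produced and active.
Homoserine is absent, so SovB is active.
With repressor SovB bound, *qilG* is not transcribed.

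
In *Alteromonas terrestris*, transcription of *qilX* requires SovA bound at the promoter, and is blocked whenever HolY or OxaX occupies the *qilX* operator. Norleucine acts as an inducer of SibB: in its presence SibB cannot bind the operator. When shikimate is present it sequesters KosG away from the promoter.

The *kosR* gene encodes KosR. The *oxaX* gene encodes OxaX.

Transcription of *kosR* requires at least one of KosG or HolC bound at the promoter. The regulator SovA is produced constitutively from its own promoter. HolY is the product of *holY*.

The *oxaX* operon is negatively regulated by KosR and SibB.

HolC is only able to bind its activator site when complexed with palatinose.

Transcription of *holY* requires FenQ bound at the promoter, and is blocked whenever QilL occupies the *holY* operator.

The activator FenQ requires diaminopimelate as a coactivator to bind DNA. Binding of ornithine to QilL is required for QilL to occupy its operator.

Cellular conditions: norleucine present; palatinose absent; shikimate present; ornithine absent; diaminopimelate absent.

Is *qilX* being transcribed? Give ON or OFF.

OFF

Ornithine is absent, so QilL is inactive.
Diaminopimelate is absent, so FenQ is inactive.
Required activator FenQ is absent, so *holY* is not transcribed.
So HolY is not produced.
SovA is produced constitutively and is active.
Shikimate is present, so KosG is inactive.
Palatinose is absent, so HolC is inactive.
No activator is available at the *kosR* promoter, so *kosR* is not transcribed.
So KosR is not produced.
Norleucine is present, so SibB is inactive.
With no repressor bound, *oxaX* is transcribed.
So OxaX is produced and active.
With repressor OxaX bound, *qilX* is not transcribed.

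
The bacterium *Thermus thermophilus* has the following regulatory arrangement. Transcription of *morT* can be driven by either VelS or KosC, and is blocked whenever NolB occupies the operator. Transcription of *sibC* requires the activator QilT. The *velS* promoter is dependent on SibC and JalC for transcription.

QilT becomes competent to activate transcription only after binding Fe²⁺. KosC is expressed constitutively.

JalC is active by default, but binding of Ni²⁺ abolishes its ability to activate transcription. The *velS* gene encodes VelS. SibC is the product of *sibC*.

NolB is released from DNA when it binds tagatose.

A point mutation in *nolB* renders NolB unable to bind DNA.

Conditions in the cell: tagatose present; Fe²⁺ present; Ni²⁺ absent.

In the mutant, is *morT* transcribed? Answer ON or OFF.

ON

NolB is non-functional in this strain, so it has no effect.
Fe²⁺ is present, so QilT is active.
No repressor is bound and QilT is active, so *sibC* is transcribed.
So SibC is produced and active.
Ni²⁺ is absent, so JalC is active.
No repressor is bound and SibC and JalC are active, so *velS* is transcribed.
So VelS is produced and active.
KosC is produced constitutively and is active.
Activator VelS is present, so *morT* is transcribed.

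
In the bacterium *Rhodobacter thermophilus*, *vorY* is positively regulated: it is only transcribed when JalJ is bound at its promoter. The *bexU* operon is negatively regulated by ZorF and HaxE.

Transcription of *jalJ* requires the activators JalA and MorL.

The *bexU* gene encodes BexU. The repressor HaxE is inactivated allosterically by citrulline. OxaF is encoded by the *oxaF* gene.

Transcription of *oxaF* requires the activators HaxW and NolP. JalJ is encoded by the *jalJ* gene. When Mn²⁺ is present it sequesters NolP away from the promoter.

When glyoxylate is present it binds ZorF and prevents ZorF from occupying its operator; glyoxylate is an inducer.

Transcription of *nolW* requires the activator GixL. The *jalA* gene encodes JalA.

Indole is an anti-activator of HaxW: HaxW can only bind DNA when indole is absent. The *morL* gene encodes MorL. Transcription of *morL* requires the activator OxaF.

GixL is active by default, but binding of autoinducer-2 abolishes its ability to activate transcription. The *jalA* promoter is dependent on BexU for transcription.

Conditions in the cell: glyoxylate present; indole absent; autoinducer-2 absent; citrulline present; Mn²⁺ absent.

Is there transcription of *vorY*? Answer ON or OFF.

Glyoxylate is present, so ZorF is inactive.
Citrulline is present, so HaxE is inactive.
With no repressor bound, *bexU* is transcribed.
So BexU is produced and active.
No repressor is bound and BexU is active, so *jalA* is transcribed.
So JalA is produced and active.
Indole is absent, so HaxW is active.
Mn²⁺ is absent, so NolP is active.
No repressor is bound and HaxW and NolP are active, so *oxaF* is transcribed.
So OxaF is produced and active.
No repressor is bound and OxaF is active, so *morL* is transcribed.
So MorL is produced and active.
No repressor is bound and JalA and MorL are active, so *jalJ* is transcribed.
So JalJ is produced and active.
No repressor is bound and JalJ is active, so *vorY* is transcribed.

ON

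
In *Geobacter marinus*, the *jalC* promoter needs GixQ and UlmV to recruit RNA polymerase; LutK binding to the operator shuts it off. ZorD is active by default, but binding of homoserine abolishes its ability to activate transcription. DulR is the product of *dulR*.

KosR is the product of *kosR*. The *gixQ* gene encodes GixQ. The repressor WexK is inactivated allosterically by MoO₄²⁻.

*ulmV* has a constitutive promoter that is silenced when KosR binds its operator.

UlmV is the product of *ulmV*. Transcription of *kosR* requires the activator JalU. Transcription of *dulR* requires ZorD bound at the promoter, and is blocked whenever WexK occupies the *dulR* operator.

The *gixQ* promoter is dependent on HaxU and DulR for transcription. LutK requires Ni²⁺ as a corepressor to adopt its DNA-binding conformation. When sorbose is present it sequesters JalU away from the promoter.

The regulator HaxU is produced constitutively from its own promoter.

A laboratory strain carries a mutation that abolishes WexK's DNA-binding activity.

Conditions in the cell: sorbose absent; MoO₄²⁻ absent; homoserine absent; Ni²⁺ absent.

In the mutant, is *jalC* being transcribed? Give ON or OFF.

Ni²⁺ is absent, so LutK is inactive.
HaxU is produced constitutively and is active.
WexK is non-functional in this strain, so it has no effect.
Homoserine is absent, so ZorD is active.
No repressor is bound and ZorD is active, so *dulR* is transcribed.
So DulR is produced and active.
No repressor is bound and HaxU and DulR are active, so *gixQ* is transcribed.
So GixQ is produced and active.
Sorbose is absent, so JalU is active.
No repressor is bound and JalU is active, so *kosR* is transcribed.
So KosR is produced and active.
With repressor KosR bound, *ulmV* is not transcribed.
So UlmV is not produced.
Required activator UlmV is absent, so *jalC* is not transcribed.

OFF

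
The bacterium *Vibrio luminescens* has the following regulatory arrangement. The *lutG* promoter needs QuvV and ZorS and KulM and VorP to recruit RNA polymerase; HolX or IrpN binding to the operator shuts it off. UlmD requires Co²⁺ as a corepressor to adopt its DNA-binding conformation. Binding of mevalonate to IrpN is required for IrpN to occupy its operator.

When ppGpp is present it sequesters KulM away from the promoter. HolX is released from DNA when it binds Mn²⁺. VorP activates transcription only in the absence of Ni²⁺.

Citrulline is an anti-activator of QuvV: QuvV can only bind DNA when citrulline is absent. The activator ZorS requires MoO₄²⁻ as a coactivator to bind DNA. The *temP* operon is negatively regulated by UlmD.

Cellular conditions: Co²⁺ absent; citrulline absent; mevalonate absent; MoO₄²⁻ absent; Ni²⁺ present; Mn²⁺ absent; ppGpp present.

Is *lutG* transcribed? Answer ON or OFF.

Citrulline is absent, so QuvV is active.
Mn²⁺ is absent, so HolX is active.
MoO₄²⁻ is absent, so ZorS is inactive.
Mevalonate is absent, so IrpN is inactive.
ppGpp is present, so KulM is inactive.
Ni²⁺ is present, so VorP is inactive.
With repressor HolX bound, *lutG* is not transcribed.

OFF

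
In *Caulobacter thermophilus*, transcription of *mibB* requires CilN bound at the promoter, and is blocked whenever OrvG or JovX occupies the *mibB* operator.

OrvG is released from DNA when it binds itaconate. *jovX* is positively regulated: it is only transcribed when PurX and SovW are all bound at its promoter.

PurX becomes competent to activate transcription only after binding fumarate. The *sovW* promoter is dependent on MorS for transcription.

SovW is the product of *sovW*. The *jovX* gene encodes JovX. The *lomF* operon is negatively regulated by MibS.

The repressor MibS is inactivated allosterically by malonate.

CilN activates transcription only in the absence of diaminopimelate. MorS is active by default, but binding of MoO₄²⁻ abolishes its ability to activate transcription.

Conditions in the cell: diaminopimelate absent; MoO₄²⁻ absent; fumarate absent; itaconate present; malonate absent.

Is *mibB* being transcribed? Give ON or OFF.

Itaconate is present, so OrvG is inactive.
Diaminopimelate is absent, so CilN is active.
Fumarate is absent, so PurX is inactive.
MoO₄²⁻ is absent, so MorS is active.
No repressor is bound and MorS is active, so *sovW* is transcribed.
So SovW is produced and active.
Required activator PurX is absent, so *jovX* is not transcribed.
So JovX is not produced.
No repressor is bound and CilN is active, so *mibB* is transcribed.

ON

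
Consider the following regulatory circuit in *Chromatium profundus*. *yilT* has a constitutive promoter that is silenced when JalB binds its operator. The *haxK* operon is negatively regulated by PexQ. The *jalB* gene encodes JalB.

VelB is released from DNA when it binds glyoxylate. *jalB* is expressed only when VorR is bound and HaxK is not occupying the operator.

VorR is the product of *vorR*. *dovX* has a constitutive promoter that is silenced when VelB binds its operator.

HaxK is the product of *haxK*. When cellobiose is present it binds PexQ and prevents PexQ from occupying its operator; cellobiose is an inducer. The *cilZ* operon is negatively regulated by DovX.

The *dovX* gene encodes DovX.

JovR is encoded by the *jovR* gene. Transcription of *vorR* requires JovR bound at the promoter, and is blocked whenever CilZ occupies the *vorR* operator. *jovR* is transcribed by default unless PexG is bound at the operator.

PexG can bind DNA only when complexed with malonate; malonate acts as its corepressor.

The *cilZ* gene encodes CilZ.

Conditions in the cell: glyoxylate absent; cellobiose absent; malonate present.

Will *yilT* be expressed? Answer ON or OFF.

Glyoxylate is absent, so VelB is active.
With repressor VelB bound, *dovX* is not transcribed.
So DovX is not produced.
With no repressor bound, *cilZ* is transcribed.
So CilZ is produced and active.
Malonate is present, so PexG is active.
With repressor PexG bound, *jovR* is not transcribed.
So JovR is not produced.
With repressor CilZ bound, *vorR* is not transcribed.
So VorR is not produced.
Cellobiose is absent, so PexQ is active.
With repressor PexQ bound, *haxK* is not transcribed.
So HaxK is not produced.
Required activator VorR is absent, so *jalB* is not transcribed.
So JalB is not produced.
With no repressor bound, *yilT* is transcribed.

ON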